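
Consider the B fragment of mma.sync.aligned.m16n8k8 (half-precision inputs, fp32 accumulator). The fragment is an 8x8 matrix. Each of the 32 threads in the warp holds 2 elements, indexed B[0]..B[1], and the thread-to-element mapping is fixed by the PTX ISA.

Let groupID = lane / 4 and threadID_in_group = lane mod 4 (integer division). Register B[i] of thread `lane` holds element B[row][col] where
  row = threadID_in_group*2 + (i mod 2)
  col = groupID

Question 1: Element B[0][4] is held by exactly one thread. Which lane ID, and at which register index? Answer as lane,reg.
16,0

c:4=>grp=4  r:0=>tig=0,lo=0
L=4*4+0=16  i=0=0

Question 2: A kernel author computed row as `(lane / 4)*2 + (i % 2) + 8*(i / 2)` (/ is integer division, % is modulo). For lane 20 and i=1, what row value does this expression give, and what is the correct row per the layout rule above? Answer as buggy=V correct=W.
buggy=11 correct=1

`(lane / 4)*2 + (i % 2) + 8*(i / 2)`[20,1]⇒11
L=20⇒gr=20>>2=5, th=20&3=0
[1]⇒row 0·2+1=1  col gr=5
row: 11 vs 1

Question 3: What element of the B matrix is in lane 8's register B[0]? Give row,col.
lane 8→8/4=2, 8 mod 4=0
i=0  r:2·0+0→0  c:2

0,2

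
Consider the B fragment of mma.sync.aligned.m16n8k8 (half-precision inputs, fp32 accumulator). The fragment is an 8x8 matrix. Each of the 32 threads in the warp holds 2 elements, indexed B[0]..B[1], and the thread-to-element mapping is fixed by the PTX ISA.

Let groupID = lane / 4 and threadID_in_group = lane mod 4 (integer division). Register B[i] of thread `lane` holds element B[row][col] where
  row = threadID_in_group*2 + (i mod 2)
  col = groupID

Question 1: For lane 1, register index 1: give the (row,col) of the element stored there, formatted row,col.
L=1→G=1>>2=0, T=1&3=1
[1]→row 1·2+1=3  col G=0

3,0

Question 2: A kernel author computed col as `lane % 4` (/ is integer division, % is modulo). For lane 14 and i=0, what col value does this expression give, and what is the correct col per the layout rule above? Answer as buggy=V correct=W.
`lane % 4`[14,0]→2
L=14→G=14>>2=3, T=14&3=2
[0]→row 2·2+0=4  col G=3
col: 2 vs 3

buggy=2 correct=3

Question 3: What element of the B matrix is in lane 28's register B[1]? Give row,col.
L=28=>grp=28>>2=7, tig=28&3=0
[1]=>row 0·2+1=1  col grp=7

1,7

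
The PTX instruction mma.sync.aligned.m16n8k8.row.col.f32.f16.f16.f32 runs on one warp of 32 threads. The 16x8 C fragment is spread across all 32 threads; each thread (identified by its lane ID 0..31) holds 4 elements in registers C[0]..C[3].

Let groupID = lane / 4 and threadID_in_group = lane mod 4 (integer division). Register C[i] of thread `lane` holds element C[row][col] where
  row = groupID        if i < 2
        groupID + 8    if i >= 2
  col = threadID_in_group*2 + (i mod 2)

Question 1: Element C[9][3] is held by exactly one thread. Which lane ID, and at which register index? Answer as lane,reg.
r=9→G=1,rhi=1  c=3→T=1,p=1
L=1*4+1=5  i=1*2+1=3

5,3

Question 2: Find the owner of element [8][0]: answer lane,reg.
r=8→G=0,rhi=1  c=0→T=0,p=0
L=0*4+0=0  i=1*2+0=2

0,2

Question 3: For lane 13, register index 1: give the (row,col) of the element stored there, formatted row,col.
3,3

lane 13=>13/4=3, 13 mod 4=1
i=1  r:3+0=>3  c:2·1+1=>3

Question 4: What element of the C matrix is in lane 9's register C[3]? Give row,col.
10,3

9: grp=2,tig=1
[3] (2+8,1*2+1) = (10,3)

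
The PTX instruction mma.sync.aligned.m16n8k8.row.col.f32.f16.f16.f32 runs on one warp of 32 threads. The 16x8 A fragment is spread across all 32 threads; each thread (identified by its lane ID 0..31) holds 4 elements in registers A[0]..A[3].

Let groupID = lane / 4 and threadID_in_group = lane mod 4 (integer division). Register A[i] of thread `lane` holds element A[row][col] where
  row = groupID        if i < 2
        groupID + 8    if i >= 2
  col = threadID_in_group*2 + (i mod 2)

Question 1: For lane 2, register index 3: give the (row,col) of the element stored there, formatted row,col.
8,5

2: G=0,T=2
[3] (0+8,2*2+1) = (8,5)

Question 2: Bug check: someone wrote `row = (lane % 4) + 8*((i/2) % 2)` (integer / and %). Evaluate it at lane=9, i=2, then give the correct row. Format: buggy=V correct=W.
buggy=9 correct=10

`(lane % 4) + 8*((i/2) % 2)`[9,2]->9
L=9->g=9>>2=2, t=9&3=1
[2]->row 2+8=10  col 1·2+0=2
row: 9 vs 10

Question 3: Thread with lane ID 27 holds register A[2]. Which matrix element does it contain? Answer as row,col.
14,6

lane 27⇒27/4=6, 27 mod 4=3
i=2  r:6+8⇒14  c:2·3+0⇒6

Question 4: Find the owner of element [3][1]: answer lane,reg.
r=3→G=3,rhi=0  c=1→T=0,p=1
L=3*4+0=12  i=0*2+1=1

12,1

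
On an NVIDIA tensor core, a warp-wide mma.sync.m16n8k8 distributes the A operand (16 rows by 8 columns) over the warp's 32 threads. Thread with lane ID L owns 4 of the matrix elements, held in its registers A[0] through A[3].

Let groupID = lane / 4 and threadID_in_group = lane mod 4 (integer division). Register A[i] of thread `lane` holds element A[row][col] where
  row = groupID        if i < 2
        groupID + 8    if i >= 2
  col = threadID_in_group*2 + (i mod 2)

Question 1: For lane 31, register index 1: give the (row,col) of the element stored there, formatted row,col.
7,7

L=31->gid=31>>2=7, tid=31&3=3
[1]->row 7+0=7  col 3·2+1=7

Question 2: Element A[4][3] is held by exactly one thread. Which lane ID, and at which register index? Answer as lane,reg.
r=4→G=4,rhi=0  c=3→T=1,p=1
L=4*4+1=17  i=0*2+1=1

17,1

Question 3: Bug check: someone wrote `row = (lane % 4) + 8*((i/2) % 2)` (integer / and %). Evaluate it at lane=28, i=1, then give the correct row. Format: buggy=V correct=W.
`(lane % 4) + 8*((i/2) % 2)`[28,1]->0
lane 28: g=7 (28/4), t=0 (28%4)
i=1: r=7+0=7, c=0*2+1=1
row: 0 vs 7

buggy=0 correct=7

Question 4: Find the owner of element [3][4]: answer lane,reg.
r=3->g=3,rb=0  c=4->t=2,b0=0
L=3*4+2=14  i=0*2+0=0

14,0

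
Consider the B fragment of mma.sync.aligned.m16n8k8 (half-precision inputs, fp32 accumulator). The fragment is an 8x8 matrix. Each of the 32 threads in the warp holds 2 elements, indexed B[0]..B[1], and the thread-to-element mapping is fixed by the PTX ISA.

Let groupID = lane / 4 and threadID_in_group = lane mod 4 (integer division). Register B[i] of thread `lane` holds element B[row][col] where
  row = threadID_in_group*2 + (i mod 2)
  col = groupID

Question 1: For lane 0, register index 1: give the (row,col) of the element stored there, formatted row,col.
1,0

lane 0->0/4=0, 0 mod 4=0
i=1  r:2·0+1->1  c:0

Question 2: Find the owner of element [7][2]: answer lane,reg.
11,1

c=2→G=2  r=7→T=3,p=1
L=2*4+3=11  i=1=1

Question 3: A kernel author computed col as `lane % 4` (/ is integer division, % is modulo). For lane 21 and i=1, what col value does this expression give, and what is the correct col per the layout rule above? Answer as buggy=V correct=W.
`lane % 4`[21,1]=>1
lane 21: grp=5 (21/4), tig=1 (21%4)
i=1: r=1*2+1=3, c=grp=5
col: 1 vs 5

buggy=1 correct=5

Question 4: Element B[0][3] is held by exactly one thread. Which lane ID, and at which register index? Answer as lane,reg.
12,0

c:3=>grp=3  r:0=>tig=0,lo=0
L=3*4+0=12  i=0=0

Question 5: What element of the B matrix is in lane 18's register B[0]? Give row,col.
lane 18: grp=4 (18/4), tig=2 (18%4)
i=0: r=2*2+0=4, c=grp=4

4,4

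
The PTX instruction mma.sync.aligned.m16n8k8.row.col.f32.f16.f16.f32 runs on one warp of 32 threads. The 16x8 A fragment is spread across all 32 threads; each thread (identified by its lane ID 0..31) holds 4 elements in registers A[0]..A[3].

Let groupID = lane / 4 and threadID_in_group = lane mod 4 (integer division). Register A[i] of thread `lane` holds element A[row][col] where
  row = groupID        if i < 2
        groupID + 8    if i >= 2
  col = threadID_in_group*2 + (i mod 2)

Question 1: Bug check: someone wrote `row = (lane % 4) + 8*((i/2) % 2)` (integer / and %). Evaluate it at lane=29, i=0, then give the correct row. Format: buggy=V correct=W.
buggy=1 correct=7

`(lane % 4) + 8*((i/2) % 2)`[29,0]→1
L=29→G=29>>2=7, T=29&3=1
[0]→row 7+0=7  col 1·2+0=2
row: 1 vs 7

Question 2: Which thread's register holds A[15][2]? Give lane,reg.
29,2

r: 15->gid=7,r8=1  c: 2->tid=1,i&1=0
L=7*4+1=29  i=1*2+0=2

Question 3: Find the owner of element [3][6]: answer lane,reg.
15,0

r:3=>grp=3,rB=0  c:6=>tig=3,lo=0
L=3*4+3=15  i=0*2+0=0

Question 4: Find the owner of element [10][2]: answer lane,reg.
9,2

r=10→G=2,rhi=1  c=2→T=1,p=0
L=2*4+1=9  i=1*2+0=2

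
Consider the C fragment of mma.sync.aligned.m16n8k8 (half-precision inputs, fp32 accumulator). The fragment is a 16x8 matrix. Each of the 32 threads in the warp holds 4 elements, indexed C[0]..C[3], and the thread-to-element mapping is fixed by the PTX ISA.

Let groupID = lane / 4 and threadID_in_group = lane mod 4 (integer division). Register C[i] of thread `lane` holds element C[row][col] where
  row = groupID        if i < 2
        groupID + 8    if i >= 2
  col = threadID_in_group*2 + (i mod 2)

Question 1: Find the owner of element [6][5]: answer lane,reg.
r=6⇒gr=6,Rb=0  c=5⇒th=2,odd=1
L=6*4+2=26  i=0*2+1=1

26,1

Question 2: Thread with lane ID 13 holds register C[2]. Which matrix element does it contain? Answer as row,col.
11,2

L=13->g=13>>2=3, t=13&3=1
[2]->row 3+8=11  col 1·2+0=2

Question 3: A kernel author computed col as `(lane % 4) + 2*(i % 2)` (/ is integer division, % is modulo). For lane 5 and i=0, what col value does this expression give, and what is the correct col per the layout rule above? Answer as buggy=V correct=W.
buggy=1 correct=2

`(lane % 4) + 2*(i % 2)`[5,0]=>1
5: grp=1,tig=1
[0] (1+0,1*2+0) = (1,2)
col: 1 vs 2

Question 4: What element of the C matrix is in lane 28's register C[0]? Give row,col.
7,0

28: gid=7,tid=0
[0] (7+0,0*2+0) = (7,0)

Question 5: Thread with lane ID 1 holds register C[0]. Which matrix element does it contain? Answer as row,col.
0,2

1: G=0,T=1
[0] (0+0,1*2+0) = (0,2)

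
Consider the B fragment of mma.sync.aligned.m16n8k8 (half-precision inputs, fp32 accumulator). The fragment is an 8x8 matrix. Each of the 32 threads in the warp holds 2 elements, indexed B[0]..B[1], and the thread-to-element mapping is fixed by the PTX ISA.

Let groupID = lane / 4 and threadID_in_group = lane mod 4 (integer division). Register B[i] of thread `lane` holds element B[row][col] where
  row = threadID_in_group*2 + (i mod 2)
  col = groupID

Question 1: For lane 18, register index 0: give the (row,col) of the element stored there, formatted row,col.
L=18->gid=18>>2=4, tid=18&3=2
[0]->row 2·2+0=4  col gid=4

4,4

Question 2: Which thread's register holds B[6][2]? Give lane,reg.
11,0

c=2→G=2  r=6→T=3,p=0
L=2*4+3=11  i=0=0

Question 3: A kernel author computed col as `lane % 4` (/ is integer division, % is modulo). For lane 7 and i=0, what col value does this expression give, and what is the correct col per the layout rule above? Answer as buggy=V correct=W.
`lane % 4`[7,0]⇒3
7: gr=1,th=3
[0] (3*2+0,1) = (6,1)
col: 3 vs 1

buggy=3 correct=1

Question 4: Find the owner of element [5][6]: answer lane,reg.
26,1

c: 6->gid=6  r: 5->tid=2,i&1=1
L=6*4+2=26  i=1=1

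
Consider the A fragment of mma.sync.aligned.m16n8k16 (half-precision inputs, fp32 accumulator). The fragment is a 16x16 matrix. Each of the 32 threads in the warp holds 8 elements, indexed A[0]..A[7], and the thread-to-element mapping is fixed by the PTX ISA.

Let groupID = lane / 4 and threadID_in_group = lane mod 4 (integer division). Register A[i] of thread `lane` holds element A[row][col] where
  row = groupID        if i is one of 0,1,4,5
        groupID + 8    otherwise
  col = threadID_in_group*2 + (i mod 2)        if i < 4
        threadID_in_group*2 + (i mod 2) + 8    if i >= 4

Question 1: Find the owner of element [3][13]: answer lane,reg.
r: 3->gid=3,r8=0  c: 13->c8=1,tid=2,i&1=1
L=3*4+2=14  i=1*4+0*2+1=5

14,5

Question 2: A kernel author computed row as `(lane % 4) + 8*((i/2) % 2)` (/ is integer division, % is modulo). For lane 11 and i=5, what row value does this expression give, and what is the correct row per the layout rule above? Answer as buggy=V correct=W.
buggy=3 correct=2

`(lane % 4) + 8*((i/2) % 2)`[11,5]->3
lane 11: g=2 (11/4), t=3 (11%4)
i=5: r=2+0=2, c=3*2+1+8=15
row: 3 vs 2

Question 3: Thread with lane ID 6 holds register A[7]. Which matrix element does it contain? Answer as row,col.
lane 6: g=1 (6/4), t=2 (6%4)
i=7: r=1+8=9, c=2*2+1+8=13

9,13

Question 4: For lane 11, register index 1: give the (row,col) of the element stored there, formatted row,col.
lane 11: G=2 (11/4), T=3 (11%4)
i=1: r=2+0=2, c=3*2+1+0=7

2,7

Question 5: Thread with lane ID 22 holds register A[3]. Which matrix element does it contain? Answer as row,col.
lane 22->22/4=5, 22 mod 4=2
i=3  r:5+8->13  c:2·2+1+0->5

13,5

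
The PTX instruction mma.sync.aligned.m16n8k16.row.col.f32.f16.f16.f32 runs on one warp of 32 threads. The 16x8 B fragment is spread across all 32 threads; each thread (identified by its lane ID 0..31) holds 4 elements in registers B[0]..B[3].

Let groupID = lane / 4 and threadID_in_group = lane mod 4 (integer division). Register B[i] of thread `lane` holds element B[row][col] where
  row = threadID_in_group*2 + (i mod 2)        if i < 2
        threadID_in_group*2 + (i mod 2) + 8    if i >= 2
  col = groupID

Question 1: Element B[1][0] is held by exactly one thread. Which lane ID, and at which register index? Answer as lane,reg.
c=0→G=0  r=1→rhi=0,T=0,p=1
L=0*4+0=0  i=0*2+1=1

0,1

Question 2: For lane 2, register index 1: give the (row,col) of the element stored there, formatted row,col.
5,0

lane 2: G=0 (2/4), T=2 (2%4)
i=1: r=2*2+1+0=5, c=G=0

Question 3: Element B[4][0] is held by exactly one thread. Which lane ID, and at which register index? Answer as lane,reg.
2,0

c=0→G=0  r=4→rhi=0,T=2,p=0
L=0*4+2=2  i=0*2+0=0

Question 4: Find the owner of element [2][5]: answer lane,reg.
c=5->g=5  r=2->rb=0,t=1,b0=0
L=5*4+1=21  i=0*2+0=0

21,0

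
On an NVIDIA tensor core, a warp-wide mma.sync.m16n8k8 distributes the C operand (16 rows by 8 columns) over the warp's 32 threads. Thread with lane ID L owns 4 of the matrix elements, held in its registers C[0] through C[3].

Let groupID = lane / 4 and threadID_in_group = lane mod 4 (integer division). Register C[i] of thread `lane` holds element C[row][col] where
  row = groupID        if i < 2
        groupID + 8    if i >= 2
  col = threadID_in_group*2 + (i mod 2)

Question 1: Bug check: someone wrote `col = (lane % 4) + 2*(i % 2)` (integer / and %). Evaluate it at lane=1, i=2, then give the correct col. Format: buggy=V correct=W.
buggy=1 correct=2

`(lane % 4) + 2*(i % 2)`[1,2]->1
lane 1: gid=0 (1/4), tid=1 (1%4)
i=2: r=0+8=8, c=1*2+0=2
col: 1 vs 2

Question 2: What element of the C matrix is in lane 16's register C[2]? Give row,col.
lane 16=>16/4=4, 16 mod 4=0
i=2  r:4+8=>12  c:2·0+0=>0

12,0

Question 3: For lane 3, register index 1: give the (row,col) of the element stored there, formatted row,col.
0,7

3: g=0,t=3
[1] (0+0,3*2+1) = (0,7)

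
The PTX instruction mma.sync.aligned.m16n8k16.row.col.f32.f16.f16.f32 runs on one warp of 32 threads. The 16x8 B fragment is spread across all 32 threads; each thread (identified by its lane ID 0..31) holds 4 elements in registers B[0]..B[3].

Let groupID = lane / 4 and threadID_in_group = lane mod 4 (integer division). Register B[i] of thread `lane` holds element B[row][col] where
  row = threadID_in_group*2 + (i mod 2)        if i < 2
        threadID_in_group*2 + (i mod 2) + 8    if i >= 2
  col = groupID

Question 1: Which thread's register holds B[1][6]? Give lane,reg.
c=6⇒gr=6  r=1⇒Rb=0,th=0,odd=1
L=6*4+0=24  i=0*2+1=1

24,1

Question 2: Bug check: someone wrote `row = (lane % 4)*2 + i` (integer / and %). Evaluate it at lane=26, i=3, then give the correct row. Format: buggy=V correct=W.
buggy=7 correct=13

`(lane % 4)*2 + i`[26,3]=>7
L=26=>grp=26>>2=6, tig=26&3=2
[3]=>row 2·2+1+8=13  col grp=6
row: 7 vs 13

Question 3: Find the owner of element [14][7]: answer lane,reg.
31,2

c=7->g=7  r=14->rb=1,t=3,b0=0
L=7*4+3=31  i=1*2+0=2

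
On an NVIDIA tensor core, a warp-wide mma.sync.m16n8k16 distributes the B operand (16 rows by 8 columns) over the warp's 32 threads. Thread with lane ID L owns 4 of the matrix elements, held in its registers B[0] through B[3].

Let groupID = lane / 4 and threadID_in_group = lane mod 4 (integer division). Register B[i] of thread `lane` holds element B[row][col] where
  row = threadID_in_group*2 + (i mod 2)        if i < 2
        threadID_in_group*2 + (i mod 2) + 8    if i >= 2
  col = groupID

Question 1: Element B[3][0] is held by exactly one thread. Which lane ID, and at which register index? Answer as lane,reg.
c:0=>grp=0  r:3=>rB=0,tig=1,lo=1
L=0*4+1=1  i=0*2+1=1

1,1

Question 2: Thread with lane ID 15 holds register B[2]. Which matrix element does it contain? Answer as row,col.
15: grp=3,tig=3
[2] (3*2+0+8,3) = (14,3)

14,3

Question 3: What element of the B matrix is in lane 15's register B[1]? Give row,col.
lane 15: gr=3 (15/4), th=3 (15%4)
i=1: r=3*2+1+0=7, c=gr=3

7,3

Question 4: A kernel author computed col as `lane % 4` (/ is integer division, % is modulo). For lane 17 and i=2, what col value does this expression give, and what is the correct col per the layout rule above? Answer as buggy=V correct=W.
`lane % 4`[17,2]→1
lane 17: G=4 (17/4), T=1 (17%4)
i=2: r=1*2+0+8=10, c=G=4
col: 1 vs 4

buggy=1 correct=4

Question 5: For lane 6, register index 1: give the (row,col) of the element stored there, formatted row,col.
5,1

L=6⇒gr=6>>2=1, th=6&3=2
[1]⇒row 2·2+1+0=5  col gr=1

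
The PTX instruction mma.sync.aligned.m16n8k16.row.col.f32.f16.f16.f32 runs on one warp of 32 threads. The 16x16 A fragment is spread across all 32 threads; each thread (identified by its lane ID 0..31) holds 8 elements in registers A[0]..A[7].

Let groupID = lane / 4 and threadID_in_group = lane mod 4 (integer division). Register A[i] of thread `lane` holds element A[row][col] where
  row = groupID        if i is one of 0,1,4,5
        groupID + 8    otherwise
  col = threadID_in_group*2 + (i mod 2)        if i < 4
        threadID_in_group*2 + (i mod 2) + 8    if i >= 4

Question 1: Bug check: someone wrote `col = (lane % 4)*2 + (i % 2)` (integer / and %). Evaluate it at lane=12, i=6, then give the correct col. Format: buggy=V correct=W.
buggy=0 correct=8

`(lane % 4)*2 + (i % 2)`[12,6]->0
L=12->gid=12>>2=3, tid=12&3=0
[6]->row 3+8=11  col 0·2+0+8=8
col: 0 vs 8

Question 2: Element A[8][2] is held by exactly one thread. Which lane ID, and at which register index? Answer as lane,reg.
1,2

r: 8->gid=0,r8=1  c: 2->c8=0,tid=1,i&1=0
L=0*4+1=1  i=0*4+1*2+0=2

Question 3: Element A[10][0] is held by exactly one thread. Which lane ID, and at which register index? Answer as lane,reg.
r=10->g=2,rb=1  c=0->cb=0,t=0,b0=0
L=2*4+0=8  i=0*4+1*2+0=2

8,2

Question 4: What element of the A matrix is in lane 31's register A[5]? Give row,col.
7,15

lane 31->31/4=7, 31 mod 4=3
i=5  r:7+0->7  c:2·3+1+8->15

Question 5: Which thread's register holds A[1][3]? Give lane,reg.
r=1->g=1,rb=0  c=3->cb=0,t=1,b0=1
L=1*4+1=5  i=0*4+0*2+1=1

5,1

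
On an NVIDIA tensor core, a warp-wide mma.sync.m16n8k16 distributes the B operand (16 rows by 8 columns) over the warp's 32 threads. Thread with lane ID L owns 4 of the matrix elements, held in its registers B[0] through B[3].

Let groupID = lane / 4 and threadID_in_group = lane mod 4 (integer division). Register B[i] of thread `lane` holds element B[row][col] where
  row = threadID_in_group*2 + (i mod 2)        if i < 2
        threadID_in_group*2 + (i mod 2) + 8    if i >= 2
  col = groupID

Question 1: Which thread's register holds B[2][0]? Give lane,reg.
c: 0->gid=0  r: 2->r8=0,tid=1,i&1=0
L=0*4+1=1  i=0*2+0=0

1,0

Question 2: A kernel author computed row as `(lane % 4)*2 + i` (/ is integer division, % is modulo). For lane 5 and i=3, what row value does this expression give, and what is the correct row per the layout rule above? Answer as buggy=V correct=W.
buggy=5 correct=11

`(lane % 4)*2 + i`[5,3]⇒5
lane 5⇒5/4=1, 5 mod 4=1
i=3  r:2·1+1+8⇒11  c:1
row: 5 vs 11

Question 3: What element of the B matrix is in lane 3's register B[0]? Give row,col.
6,0

lane 3=>3/4=0, 3 mod 4=3
i=0  r:2·3+0+0=>6  c:0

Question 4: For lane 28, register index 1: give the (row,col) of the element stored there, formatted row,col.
L=28->g=28>>2=7, t=28&3=0
[1]->row 0·2+1+0=1  col g=7

1,7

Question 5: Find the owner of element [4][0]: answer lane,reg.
c:0=>grp=0  r:4=>rB=0,tig=2,lo=0
L=0*4+2=2  i=0*2+0=0

2,0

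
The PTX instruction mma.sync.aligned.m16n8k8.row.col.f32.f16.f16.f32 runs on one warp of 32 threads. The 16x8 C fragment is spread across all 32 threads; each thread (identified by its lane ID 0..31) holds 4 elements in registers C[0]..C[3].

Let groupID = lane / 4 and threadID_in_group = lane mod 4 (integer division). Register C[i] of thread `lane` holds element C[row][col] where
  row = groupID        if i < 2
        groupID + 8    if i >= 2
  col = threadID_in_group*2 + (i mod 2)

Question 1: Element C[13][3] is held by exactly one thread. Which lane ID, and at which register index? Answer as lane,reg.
21,3

r=13⇒gr=5,Rb=1  c=3⇒th=1,odd=1
L=5*4+1=21  i=1*2+1=3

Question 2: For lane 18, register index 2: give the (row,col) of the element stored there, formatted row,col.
lane 18: gr=4 (18/4), th=2 (18%4)
i=2: r=4+8=12, c=2*2+0=4

12,4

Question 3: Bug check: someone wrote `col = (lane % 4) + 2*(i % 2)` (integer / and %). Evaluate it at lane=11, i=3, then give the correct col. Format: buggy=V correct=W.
buggy=5 correct=7

`(lane % 4) + 2*(i % 2)`[11,3]⇒5
L=11⇒gr=11>>2=2, th=11&3=3
[3]⇒row 2+8=10  col 3·2+1=7
col: 5 vs 7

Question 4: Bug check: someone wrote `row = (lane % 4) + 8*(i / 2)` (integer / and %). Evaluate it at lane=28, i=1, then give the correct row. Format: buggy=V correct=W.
`(lane % 4) + 8*(i / 2)`[28,1]=>0
lane 28=>28/4=7, 28 mod 4=0
i=1  r:7+0=>7  c:2·0+1=>1
row: 0 vs 7

buggy=0 correct=7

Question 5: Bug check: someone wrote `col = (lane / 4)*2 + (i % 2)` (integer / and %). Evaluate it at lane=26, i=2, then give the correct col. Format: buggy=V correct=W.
`(lane / 4)*2 + (i % 2)`[26,2]->12
L=26->gid=26>>2=6, tid=26&3=2
[2]->row 6+8=14  col 2·2+0=4
col: 12 vs 4

buggy=12 correct=4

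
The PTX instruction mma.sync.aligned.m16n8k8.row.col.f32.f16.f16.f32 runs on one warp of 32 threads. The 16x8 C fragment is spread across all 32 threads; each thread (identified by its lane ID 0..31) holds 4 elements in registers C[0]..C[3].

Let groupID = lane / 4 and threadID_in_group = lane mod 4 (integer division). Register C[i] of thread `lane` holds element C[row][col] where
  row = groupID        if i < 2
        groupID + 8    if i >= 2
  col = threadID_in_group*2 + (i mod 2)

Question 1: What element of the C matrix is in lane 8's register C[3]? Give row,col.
lane 8: g=2 (8/4), t=0 (8%4)
i=3: r=2+8=10, c=0*2+1=1

10,1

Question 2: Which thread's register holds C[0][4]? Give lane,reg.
2,0

r=0→G=0,rhi=0  c=4→T=2,p=0
L=0*4+2=2  i=0*2+0=0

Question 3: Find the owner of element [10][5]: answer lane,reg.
r: 10->gid=2,r8=1  c: 5->tid=2,i&1=1
L=2*4+2=10  i=1*2+1=3

10,3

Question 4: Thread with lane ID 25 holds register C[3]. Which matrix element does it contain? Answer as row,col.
L=25->gid=25>>2=6, tid=25&3=1
[3]->row 6+8=14  col 1·2+1=3

14,3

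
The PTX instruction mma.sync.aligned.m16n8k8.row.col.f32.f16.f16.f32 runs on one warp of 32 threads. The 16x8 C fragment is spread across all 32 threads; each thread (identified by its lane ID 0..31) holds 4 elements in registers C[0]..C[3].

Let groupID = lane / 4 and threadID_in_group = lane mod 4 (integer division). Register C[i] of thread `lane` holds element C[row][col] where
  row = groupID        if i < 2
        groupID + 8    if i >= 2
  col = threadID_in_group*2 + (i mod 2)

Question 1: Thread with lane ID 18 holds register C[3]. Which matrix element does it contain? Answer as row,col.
12,5

L=18→G=18>>2=4, T=18&3=2
[3]→row 4+8=12  col 2·2+1=5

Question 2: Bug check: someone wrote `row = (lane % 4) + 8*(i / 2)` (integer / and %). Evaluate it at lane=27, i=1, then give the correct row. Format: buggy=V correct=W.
buggy=3 correct=6

`(lane % 4) + 8*(i / 2)`[27,1]=>3
L=27=>grp=27>>2=6, tig=27&3=3
[1]=>row 6+0=6  col 3·2+1=7
row: 3 vs 6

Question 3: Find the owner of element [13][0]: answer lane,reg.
20,2

r=13→G=5,rhi=1  c=0→T=0,p=0
L=5*4+0=20  i=1*2+0=2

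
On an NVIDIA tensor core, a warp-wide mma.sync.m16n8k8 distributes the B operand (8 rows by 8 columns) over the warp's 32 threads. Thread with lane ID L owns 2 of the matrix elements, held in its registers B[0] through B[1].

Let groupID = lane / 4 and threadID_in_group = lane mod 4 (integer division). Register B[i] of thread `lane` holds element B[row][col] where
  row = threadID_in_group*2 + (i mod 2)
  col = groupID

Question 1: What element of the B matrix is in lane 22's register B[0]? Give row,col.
lane 22: g=5 (22/4), t=2 (22%4)
i=0: r=2*2+0=4, c=g=5

4,5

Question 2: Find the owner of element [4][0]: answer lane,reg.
2,0

c=0->g=0  r=4->t=2,b0=0
L=0*4+2=2  i=0=0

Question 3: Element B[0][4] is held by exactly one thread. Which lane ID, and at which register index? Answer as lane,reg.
16,0

c=4⇒gr=4  r=0⇒th=0,odd=0
L=4*4+0=16  i=0=0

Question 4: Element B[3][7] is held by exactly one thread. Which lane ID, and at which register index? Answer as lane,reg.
c: 7->gid=7  r: 3->tid=1,i&1=1
L=7*4+1=29  i=1=1

29,1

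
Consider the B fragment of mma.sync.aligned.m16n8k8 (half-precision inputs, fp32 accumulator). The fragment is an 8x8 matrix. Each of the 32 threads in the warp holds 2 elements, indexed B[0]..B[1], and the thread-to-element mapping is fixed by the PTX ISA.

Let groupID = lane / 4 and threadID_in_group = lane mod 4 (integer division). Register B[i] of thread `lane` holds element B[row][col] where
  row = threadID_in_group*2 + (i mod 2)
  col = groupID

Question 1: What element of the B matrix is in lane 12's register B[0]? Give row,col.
lane 12: grp=3 (12/4), tig=0 (12%4)
i=0: r=0*2+0=0, c=grp=3

0,3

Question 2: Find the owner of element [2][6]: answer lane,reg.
25,0

c=6→G=6  r=2→T=1,p=0
L=6*4+1=25  i=0=0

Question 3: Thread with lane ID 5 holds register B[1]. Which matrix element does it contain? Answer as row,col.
3,1

lane 5: grp=1 (5/4), tig=1 (5%4)
i=1: r=1*2+1=3, c=grp=1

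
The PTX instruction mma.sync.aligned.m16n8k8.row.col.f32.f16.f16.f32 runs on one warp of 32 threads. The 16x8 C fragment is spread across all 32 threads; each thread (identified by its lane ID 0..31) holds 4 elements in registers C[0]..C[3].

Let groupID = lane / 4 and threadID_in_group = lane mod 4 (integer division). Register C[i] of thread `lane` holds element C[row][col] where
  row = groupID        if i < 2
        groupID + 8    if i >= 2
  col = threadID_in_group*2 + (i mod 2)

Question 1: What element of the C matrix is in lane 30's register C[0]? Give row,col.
L=30⇒gr=30>>2=7, th=30&3=2
[0]⇒row 7+0=7  col 2·2+0=4

7,4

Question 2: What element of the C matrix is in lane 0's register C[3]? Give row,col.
0: G=0,T=0
[3] (0+8,0*2+1) = (8,1)

8,1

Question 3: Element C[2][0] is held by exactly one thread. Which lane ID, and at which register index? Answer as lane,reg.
8,0

r:2=>grp=2,rB=0  c:0=>tig=0,lo=0
L=2*4+0=8  i=0*2+0=0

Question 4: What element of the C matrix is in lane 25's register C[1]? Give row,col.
6,3

lane 25->25/4=6, 25 mod 4=1
i=1  r:6+0->6  c:2·1+1->3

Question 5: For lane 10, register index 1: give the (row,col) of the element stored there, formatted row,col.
2,5

10: G=2,T=2
[1] (2+0,2*2+1) = (2,5)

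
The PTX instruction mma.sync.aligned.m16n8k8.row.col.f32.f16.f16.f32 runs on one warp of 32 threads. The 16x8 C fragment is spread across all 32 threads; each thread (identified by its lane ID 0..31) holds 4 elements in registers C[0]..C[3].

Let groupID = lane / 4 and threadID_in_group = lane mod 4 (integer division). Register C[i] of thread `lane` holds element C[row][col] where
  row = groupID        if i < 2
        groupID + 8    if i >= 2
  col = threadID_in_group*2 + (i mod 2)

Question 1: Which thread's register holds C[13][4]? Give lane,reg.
r:13=>grp=5,rB=1  c:4=>tig=2,lo=0
L=5*4+2=22  i=1*2+0=2

22,2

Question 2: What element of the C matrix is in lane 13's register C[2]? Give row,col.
11,2

13: g=3,t=1
[2] (3+8,1*2+0) = (11,2)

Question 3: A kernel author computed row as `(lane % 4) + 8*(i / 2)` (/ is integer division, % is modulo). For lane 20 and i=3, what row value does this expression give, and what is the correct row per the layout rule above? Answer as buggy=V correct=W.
buggy=8 correct=13

`(lane % 4) + 8*(i / 2)`[20,3]⇒8
20: gr=5,th=0
[3] (5+8,0*2+1) = (13,1)
row: 8 vs 13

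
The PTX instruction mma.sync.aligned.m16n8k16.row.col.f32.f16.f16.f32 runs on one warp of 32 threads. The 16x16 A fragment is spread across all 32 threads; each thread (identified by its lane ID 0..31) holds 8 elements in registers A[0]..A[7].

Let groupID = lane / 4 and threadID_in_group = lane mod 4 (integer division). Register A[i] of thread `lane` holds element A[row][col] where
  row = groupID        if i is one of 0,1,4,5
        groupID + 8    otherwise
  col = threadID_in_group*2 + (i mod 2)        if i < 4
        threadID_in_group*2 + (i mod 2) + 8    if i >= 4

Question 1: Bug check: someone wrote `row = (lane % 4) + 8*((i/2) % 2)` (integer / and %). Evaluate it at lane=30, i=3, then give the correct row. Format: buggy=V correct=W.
`(lane % 4) + 8*((i/2) % 2)`[30,3]→10
lane 30: G=7 (30/4), T=2 (30%4)
i=3: r=7+8=15, c=2*2+1+0=5
row: 10 vs 15

buggy=10 correct=15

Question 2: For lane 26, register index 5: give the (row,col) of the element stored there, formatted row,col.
L=26->g=26>>2=6, t=26&3=2
[5]->row 6+0=6  col 2·2+1+8=13

6,13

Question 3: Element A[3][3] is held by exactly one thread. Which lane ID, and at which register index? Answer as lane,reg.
r=3→G=3,rhi=0  c=3→chi=0,T=1,p=1
L=3*4+1=13  i=0*4+0*2+1=1

13,1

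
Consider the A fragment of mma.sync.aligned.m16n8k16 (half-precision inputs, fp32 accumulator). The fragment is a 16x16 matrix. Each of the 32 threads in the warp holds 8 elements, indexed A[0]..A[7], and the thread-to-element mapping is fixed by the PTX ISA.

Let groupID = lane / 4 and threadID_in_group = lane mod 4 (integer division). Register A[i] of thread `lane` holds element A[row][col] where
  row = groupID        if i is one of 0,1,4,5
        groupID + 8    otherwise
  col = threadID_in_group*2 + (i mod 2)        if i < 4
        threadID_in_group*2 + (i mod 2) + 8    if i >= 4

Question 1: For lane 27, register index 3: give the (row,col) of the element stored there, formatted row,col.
lane 27: gid=6 (27/4), tid=3 (27%4)
i=3: r=6+8=14, c=3*2+1+0=7

14,7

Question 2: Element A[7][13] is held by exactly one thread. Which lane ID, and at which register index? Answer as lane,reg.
30,5

r=7→G=7,rhi=0  c=13→chi=1,T=2,p=1
L=7*4+2=30  i=1*4+0*2+1=5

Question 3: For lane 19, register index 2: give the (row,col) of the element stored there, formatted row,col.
12,6

L=19->g=19>>2=4, t=19&3=3
[2]->row 4+8=12  col 3·2+0+0=6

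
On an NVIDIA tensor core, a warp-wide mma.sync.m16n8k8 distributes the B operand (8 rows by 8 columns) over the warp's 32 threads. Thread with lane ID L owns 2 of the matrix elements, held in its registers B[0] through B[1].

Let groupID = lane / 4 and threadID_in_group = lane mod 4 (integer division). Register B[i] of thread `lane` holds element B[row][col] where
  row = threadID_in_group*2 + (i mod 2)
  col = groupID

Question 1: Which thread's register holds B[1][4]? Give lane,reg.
c=4→G=4  r=1→T=0,p=1
L=4*4+0=16  i=1=1

16,1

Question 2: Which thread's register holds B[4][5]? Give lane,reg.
22,0

c=5→G=5  r=4→T=2,p=0
L=5*4+2=22  i=0=0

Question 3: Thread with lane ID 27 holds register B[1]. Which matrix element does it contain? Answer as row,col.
lane 27->27/4=6, 27 mod 4=3
i=1  r:2·3+1->7  c:6

7,6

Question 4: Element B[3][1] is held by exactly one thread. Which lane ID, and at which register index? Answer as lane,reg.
5,1

c:1=>grp=1  r:3=>tig=1,lo=1
L=1*4+1=5  i=1=1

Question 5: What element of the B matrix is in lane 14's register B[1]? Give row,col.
5,3

L=14->g=14>>2=3, t=14&3=2
[1]->row 2·2+1=5  col g=3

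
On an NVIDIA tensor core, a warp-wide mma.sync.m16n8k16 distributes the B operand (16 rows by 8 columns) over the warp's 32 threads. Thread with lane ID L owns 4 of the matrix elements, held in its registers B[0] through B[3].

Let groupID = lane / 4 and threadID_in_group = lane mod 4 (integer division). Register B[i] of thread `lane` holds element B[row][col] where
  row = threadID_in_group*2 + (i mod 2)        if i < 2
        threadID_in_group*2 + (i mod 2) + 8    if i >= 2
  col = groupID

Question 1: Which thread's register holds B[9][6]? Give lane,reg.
24,3

c=6→G=6  r=9→rhi=1,T=0,p=1
L=6*4+0=24  i=1*2+1=3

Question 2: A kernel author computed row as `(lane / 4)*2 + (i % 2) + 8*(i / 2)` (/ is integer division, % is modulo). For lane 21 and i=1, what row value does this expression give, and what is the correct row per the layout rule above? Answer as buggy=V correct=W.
`(lane / 4)*2 + (i % 2) + 8*(i / 2)`[21,1]->11
21: g=5,t=1
[1] (1*2+1+0,5) = (3,5)
row: 11 vs 3

buggy=11 correct=3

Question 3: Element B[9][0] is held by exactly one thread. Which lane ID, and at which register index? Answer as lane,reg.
0,3

c=0->g=0  r=9->rb=1,t=0,b0=1
L=0*4+0=0  i=1*2+1=3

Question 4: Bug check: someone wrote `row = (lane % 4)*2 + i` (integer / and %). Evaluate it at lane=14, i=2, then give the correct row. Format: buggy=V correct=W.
buggy=6 correct=12

`(lane % 4)*2 + i`[14,2]⇒6
L=14⇒gr=14>>2=3, th=14&3=2
[2]⇒row 2·2+0+8=12  col gr=3
row: 6 vs 12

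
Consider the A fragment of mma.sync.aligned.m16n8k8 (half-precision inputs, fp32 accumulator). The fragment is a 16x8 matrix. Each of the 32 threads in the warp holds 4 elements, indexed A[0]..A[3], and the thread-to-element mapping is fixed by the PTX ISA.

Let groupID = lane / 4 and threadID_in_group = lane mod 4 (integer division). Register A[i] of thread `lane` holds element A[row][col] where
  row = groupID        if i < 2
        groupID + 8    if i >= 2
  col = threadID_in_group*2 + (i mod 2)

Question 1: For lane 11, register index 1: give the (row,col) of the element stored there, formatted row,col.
lane 11: g=2 (11/4), t=3 (11%4)
i=1: r=2+0=2, c=3*2+1=7

2,7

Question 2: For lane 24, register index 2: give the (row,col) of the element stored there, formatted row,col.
14,0

lane 24->24/4=6, 24 mod 4=0
i=2  r:6+8->14  c:2·0+0->0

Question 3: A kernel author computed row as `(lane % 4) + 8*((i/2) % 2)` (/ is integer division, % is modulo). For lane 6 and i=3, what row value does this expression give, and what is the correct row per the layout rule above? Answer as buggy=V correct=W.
buggy=10 correct=9

`(lane % 4) + 8*((i/2) % 2)`[6,3]→10
lane 6→6/4=1, 6 mod 4=2
i=3  r:1+8→9  c:2·2+1→5
row: 10 vs 9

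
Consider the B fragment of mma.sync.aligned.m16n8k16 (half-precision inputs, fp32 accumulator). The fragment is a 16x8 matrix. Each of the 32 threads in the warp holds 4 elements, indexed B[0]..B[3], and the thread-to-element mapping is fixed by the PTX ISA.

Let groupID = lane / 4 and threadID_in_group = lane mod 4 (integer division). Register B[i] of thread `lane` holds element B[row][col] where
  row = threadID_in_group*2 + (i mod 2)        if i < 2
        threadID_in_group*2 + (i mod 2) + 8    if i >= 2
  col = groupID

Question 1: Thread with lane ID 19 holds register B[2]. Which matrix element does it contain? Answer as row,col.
19: gr=4,th=3
[2] (3*2+0+8,4) = (14,4)

14,4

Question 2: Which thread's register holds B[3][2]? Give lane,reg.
9,1

c=2⇒gr=2  r=3⇒Rb=0,th=1,odd=1
L=2*4+1=9  i=0*2+1=1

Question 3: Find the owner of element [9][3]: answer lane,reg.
12,3

c=3->g=3  r=9->rb=1,t=0,b0=1
L=3*4+0=12  i=1*2+1=3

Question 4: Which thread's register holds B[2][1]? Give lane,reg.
c:1=>grp=1  r:2=>rB=0,tig=1,lo=0
L=1*4+1=5  i=0*2+0=0

5,0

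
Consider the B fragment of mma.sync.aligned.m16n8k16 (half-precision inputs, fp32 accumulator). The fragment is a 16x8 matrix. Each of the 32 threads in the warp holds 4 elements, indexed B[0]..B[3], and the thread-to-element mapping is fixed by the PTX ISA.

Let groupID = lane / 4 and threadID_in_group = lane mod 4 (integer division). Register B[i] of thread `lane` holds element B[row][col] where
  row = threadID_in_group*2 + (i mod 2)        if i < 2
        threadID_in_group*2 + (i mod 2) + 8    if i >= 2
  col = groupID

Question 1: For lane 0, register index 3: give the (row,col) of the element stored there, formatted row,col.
9,0

lane 0: G=0 (0/4), T=0 (0%4)
i=3: r=0*2+1+8=9, c=G=0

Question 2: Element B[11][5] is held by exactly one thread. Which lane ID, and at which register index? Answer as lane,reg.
c=5⇒gr=5  r=11⇒Rb=1,th=1,odd=1
L=5*4+1=21  i=1*2+1=3

21,3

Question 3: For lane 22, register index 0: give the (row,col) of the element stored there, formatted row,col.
4,5

L=22⇒gr=22>>2=5, th=22&3=2
[0]⇒row 2·2+0+0=4  col gr=5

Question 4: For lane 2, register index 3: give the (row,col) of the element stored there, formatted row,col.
13,0

lane 2: grp=0 (2/4), tig=2 (2%4)
i=3: r=2*2+1+8=13, c=grp=0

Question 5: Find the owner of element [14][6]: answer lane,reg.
27,2

c: 6->gid=6  r: 14->r8=1,tid=3,i&1=0
L=6*4+3=27  i=1*2+0=2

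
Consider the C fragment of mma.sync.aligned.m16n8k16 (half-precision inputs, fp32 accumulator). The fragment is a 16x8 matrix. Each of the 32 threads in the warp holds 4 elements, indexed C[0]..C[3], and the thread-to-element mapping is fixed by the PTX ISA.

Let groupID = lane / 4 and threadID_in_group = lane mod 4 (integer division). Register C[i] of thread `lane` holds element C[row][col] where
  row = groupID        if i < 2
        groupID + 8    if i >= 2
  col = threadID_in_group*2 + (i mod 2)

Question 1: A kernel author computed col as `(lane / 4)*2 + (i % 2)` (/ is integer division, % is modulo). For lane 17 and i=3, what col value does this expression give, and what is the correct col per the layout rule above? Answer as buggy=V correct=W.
`(lane / 4)*2 + (i % 2)`[17,3]=>9
L=17=>grp=17>>2=4, tig=17&3=1
[3]=>row 4+8=12  col 1·2+1=3
col: 9 vs 3

buggy=9 correct=3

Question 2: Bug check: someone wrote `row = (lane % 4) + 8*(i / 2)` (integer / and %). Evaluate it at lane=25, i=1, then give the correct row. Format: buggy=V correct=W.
`(lane % 4) + 8*(i / 2)`[25,1]=>1
25: grp=6,tig=1
[1] (6+0,1*2+1) = (6,3)
row: 1 vs 6

buggy=1 correct=6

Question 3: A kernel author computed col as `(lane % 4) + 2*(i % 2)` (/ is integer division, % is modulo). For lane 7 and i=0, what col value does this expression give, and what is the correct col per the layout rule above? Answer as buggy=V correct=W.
`(lane % 4) + 2*(i % 2)`[7,0]=>3
7: grp=1,tig=3
[0] (1+0,3*2+0) = (1,6)
col: 3 vs 6

buggy=3 correct=6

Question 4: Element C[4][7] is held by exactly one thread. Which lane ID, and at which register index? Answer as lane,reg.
19,1

r=4⇒gr=4,Rb=0  c=7⇒th=3,odd=1
L=4*4+3=19  i=0*2+1=1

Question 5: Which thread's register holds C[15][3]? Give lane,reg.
29,3

r=15⇒gr=7,Rb=1  c=3⇒th=1,odd=1
L=7*4+1=29  i=1*2+1=3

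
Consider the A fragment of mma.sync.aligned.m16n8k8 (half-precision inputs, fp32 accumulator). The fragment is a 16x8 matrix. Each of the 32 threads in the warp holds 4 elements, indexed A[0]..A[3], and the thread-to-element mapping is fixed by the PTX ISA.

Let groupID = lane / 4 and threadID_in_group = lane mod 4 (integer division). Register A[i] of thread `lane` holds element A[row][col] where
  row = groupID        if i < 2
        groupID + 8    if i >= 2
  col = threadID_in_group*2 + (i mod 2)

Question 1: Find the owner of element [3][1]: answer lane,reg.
r=3⇒gr=3,Rb=0  c=1⇒th=0,odd=1
L=3*4+0=12  i=0*2+1=1

12,1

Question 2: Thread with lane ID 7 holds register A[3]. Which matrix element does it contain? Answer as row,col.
7: g=1,t=3
[3] (1+8,3*2+1) = (9,7)

9,7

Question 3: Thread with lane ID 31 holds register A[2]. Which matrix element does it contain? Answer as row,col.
lane 31->31/4=7, 31 mod 4=3
i=2  r:7+8->15  c:2·3+0->6

15,6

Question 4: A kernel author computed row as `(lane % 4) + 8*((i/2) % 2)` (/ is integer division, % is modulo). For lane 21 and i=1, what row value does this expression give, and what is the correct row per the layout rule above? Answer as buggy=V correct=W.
buggy=1 correct=5

`(lane % 4) + 8*((i/2) % 2)`[21,1]→1
lane 21: G=5 (21/4), T=1 (21%4)
i=1: r=5+0=5, c=1*2+1=3
row: 1 vs 5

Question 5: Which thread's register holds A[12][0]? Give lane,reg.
r=12⇒gr=4,Rb=1  c=0⇒th=0,odd=0
L=4*4+0=16  i=1*2+0=2

16,2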